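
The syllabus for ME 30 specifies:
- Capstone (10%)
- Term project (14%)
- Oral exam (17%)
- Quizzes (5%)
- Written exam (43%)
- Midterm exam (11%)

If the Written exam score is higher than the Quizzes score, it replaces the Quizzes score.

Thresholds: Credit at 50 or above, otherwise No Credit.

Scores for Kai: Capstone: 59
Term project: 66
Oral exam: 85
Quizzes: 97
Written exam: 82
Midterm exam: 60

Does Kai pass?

Credit

Written exam (82) ≤ Quizzes (97), so Quizzes stays at 97.
Weighted total:
  Capstone 59 × 0.1 = 5.9
  Term project 66 × 0.14 = 9.24
  Oral exam 85 × 0.17 = 14.45
  Quizzes 97 × 0.05 = 4.85
  Written exam 82 × 0.43 = 35.26
  Midterm exam 60 × 0.11 = 6.6
Sum = 76.3
76.3 ≥ 50 → Credit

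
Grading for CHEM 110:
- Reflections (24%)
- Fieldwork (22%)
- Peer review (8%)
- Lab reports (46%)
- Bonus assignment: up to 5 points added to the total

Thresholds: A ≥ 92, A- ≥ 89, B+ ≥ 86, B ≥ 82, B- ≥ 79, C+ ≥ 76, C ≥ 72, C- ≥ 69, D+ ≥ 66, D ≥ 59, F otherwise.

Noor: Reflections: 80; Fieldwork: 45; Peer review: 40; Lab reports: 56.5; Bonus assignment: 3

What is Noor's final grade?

Weighted total:
  Reflections 80 × 0.24 = 19.2
  Fieldwork 45 × 0.22 = 9.9
  Peer review 40 × 0.08 = 3.2
  Lab reports 56.5 × 0.46 = 25.99
Sum = 58.29
Bonus assignment: 58.29 + 3 = 61.29
61.29 is ≥ 59 and < 66 → D

D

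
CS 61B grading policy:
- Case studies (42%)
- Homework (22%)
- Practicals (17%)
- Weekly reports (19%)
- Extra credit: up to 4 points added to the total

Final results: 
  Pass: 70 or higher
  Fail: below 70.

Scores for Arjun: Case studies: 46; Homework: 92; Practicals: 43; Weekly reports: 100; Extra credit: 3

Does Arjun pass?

Weighted total:
  Case studies 46 × 0.42 = 19.32
  Homework 92 × 0.22 = 20.24
  Practicals 43 × 0.17 = 7.31
  Weekly reports 100 × 0.19 = 19
Sum = 65.87
Extra credit: 65.87 + 3 = 68.87
68.87 < 70 → Fail

Fail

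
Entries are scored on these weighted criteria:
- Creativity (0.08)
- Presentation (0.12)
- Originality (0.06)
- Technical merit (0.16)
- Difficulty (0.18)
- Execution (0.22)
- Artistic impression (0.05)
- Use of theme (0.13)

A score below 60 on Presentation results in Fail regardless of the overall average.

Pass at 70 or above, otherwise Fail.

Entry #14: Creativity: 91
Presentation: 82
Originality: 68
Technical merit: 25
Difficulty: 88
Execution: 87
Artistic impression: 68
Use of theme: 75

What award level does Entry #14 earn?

Pass

Presentation score 82 ≥ 60: minimum met.
Weighted total:
  Creativity 91 × 0.08 = 7.28
  Presentation 82 × 0.12 = 9.84
  Originality 68 × 0.06 = 4.08
  Technical merit 25 × 0.16 = 4
  Difficulty 88 × 0.18 = 15.84
  Execution 87 × 0.22 = 19.14
  Artistic impression 68 × 0.05 = 3.4
  Use of theme 75 × 0.13 = 9.75
Sum = 73.33
73.33 ≥ 70 → Pass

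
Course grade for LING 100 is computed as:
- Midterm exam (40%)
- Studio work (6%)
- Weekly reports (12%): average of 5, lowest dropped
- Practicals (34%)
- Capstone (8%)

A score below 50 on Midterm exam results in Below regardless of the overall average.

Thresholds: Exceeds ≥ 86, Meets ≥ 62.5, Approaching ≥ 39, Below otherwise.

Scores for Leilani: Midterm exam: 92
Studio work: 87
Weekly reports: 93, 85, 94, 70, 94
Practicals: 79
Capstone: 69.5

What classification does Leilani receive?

Weekly reports: drop 70 → average of remaining 4 = 366/4 = 91.5
Midterm exam score 92 ≥ 50: minimum met.
Weighted total:
  Midterm exam 92 × 0.4 = 36.8
  Studio work 87 × 0.06 = 5.22
  Weekly reports 91.5 × 0.12 = 10.98
  Practicals 79 × 0.34 = 26.86
  Capstone 69.5 × 0.08 = 5.56
Sum = 85.42
85.42 is ≥ 62.5 and < 86 → Meets

Meets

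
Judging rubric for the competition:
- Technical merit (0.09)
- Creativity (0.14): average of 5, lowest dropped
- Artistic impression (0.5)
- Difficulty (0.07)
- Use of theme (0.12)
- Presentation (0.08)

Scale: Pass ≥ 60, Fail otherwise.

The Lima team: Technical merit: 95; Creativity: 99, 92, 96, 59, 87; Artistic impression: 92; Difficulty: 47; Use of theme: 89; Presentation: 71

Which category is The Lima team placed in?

Pass

Creativity: drop 59 → average of remaining 4 = 374/4 = 93.5
Weighted total:
  Technical merit 95 × 0.09 = 8.55
  Creativity 93.5 × 0.14 = 13.09
  Artistic impression 92 × 0.5 = 46
  Difficulty 47 × 0.07 = 3.29
  Use of theme 89 × 0.12 = 10.68
  Presentation 71 × 0.08 = 5.68
Sum = 87.29
87.29 ≥ 60 → Pass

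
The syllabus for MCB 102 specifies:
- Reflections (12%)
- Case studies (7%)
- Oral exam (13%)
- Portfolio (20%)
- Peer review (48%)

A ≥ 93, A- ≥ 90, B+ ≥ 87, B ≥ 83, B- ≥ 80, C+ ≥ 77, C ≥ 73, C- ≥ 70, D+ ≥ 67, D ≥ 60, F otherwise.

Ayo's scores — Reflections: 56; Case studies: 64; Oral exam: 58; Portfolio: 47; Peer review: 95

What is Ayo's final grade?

Weighted total:
  Reflections 56 × 0.12 = 6.72
  Case studies 64 × 0.07 = 4.48
  Oral exam 58 × 0.13 = 7.54
  Portfolio 47 × 0.2 = 9.4
  Peer review 95 × 0.48 = 45.6
Sum = 73.74
73.74 is ≥ 73 and < 77 → C

C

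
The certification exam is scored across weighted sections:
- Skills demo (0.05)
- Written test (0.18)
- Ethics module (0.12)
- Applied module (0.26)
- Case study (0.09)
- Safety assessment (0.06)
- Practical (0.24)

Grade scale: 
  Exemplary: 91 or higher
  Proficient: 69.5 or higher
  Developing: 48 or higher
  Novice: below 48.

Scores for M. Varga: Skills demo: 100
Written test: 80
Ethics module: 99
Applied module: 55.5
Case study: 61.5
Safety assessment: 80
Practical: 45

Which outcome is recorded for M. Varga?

Developing

Weighted total:
  Skills demo 100 × 0.05 = 5
  Written test 80 × 0.18 = 14.4
  Ethics module 99 × 0.12 = 11.88
  Applied module 55.5 × 0.26 = 14.43
  Case study 61.5 × 0.09 = 5.535
  Safety assessment 80 × 0.06 = 4.8
  Practical 45 × 0.24 = 10.8
Sum = 66.845
66.845 is ≥ 48 and < 69.5 → Developing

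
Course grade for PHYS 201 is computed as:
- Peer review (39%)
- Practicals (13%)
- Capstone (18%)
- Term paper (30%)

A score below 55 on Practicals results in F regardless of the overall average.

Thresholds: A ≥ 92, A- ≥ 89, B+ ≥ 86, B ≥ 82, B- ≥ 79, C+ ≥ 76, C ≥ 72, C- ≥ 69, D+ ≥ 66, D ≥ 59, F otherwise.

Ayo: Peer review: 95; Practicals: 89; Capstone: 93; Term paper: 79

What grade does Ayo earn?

A-

Practicals score 89 ≥ 55: minimum met.
Weighted total:
  Peer review 95 × 0.39 = 37.05
  Practicals 89 × 0.13 = 11.57
  Capstone 93 × 0.18 = 16.74
  Term paper 79 × 0.3 = 23.7
Sum = 89.06
89.06 is ≥ 89 and < 92 → A-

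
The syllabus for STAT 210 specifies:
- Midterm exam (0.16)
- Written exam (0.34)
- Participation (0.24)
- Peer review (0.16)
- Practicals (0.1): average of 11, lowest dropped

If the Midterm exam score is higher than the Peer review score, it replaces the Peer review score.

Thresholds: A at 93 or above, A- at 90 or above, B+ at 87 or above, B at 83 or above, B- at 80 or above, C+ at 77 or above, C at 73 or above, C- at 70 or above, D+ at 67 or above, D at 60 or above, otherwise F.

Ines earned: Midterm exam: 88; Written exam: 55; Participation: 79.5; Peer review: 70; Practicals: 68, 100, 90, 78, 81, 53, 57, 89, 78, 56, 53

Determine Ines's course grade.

C

Practicals: drop 53 → average of remaining 10 = 750/10 = 75
Midterm exam (88) > Peer review (70), so Peer review counts as 88.
Weighted total:
  Midterm exam 88 × 0.16 = 14.08
  Written exam 55 × 0.34 = 18.7
  Participation 79.5 × 0.24 = 19.08
  Peer review 88 × 0.16 = 14.08
  Practicals 75 × 0.1 = 7.5
Sum = 73.44
73.44 is ≥ 73 and < 77 → C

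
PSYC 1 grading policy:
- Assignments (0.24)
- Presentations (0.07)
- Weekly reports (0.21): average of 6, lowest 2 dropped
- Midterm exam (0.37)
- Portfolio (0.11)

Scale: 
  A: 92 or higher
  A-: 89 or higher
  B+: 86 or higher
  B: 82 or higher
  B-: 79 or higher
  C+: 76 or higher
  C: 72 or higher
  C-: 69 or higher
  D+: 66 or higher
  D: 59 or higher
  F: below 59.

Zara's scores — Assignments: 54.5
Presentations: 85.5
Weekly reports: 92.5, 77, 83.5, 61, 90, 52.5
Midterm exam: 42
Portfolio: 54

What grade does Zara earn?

Weekly reports: drop 52.5, 61 → average of remaining 4 = 343/4 = 85.75
Weighted total:
  Assignments 54.5 × 0.24 = 13.08
  Presentations 85.5 × 0.07 = 5.985
  Weekly reports 85.75 × 0.21 = 18.0075
  Midterm exam 42 × 0.37 = 15.54
  Portfolio 54 × 0.11 = 5.94
Sum = 58.5525
58.5525 < 59 → F

F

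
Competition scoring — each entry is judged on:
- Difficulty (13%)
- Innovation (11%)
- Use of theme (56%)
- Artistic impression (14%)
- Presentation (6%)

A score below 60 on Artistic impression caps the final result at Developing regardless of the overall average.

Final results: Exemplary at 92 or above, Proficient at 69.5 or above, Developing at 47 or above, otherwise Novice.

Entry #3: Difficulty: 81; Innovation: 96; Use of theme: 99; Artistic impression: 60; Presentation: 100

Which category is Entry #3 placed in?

Artistic impression score 60 ≥ 60: minimum met.
Weighted total:
  Difficulty 81 × 0.13 = 10.53
  Innovation 96 × 0.11 = 10.56
  Use of theme 99 × 0.56 = 55.44
  Artistic impression 60 × 0.14 = 8.4
  Presentation 100 × 0.06 = 6
Sum = 90.93
90.93 is ≥ 69.5 and < 92 → Proficient

Proficient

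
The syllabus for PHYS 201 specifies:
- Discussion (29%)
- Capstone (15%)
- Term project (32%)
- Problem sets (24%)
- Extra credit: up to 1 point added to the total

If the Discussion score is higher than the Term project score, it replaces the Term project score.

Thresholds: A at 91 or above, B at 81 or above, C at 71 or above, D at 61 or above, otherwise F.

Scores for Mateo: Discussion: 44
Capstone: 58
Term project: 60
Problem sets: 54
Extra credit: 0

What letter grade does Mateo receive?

Discussion (44) ≤ Term project (60), so Term project stays at 60.
Weighted total:
  Discussion 44 × 0.29 = 12.76
  Capstone 58 × 0.15 = 8.7
  Term project 60 × 0.32 = 19.2
  Problem sets 54 × 0.24 = 12.96
Sum = 53.62
Extra credit: 53.62 + 0 = 53.62
53.62 < 61 → F

F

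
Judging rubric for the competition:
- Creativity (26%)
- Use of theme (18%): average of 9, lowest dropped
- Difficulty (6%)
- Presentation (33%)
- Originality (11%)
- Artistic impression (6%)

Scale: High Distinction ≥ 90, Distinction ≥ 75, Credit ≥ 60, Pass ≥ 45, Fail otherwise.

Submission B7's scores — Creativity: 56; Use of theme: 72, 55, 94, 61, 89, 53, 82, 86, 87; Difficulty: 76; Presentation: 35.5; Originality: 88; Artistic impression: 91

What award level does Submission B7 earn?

Use of theme: drop 53 → average of remaining 8 = 626/8 = 78.25
Weighted total:
  Creativity 56 × 0.26 = 14.56
  Use of theme 78.25 × 0.18 = 14.085
  Difficulty 76 × 0.06 = 4.56
  Presentation 35.5 × 0.33 = 11.715
  Originality 88 × 0.11 = 9.68
  Artistic impression 91 × 0.06 = 5.46
Sum = 60.06
60.06 is ≥ 60 and < 75 → Credit

Credit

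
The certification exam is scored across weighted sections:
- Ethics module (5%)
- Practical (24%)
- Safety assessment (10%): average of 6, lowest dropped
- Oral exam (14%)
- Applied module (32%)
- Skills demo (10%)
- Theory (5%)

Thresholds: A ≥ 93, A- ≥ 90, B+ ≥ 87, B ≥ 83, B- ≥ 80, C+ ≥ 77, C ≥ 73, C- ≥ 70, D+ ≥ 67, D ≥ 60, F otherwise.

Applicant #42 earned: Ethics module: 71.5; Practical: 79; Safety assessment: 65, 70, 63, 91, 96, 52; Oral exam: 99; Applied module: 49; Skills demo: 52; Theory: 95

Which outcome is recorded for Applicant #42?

D+

Safety assessment: drop 52 → average of remaining 5 = 385/5 = 77
Weighted total:
  Ethics module 71.5 × 0.05 = 3.575
  Practical 79 × 0.24 = 18.96
  Safety assessment 77 × 0.1 = 7.7
  Oral exam 99 × 0.14 = 13.86
  Applied module 49 × 0.32 = 15.68
  Skills demo 52 × 0.1 = 5.2
  Theory 95 × 0.05 = 4.75
Sum = 69.725
69.725 is ≥ 67 and < 70 → D+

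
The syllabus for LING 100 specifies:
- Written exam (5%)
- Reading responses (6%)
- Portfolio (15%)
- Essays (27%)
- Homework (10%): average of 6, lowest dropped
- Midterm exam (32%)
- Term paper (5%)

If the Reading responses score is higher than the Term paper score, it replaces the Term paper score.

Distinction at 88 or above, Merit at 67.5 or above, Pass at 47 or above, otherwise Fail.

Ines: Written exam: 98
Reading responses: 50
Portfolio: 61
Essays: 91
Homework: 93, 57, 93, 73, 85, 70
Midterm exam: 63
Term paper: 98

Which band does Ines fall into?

Homework: drop 57 → average of remaining 5 = 414/5 = 82.8
Reading responses (50) ≤ Term paper (98), so Term paper stays at 98.
Weighted total:
  Written exam 98 × 0.05 = 4.9
  Reading responses 50 × 0.06 = 3
  Portfolio 61 × 0.15 = 9.15
  Essays 91 × 0.27 = 24.57
  Homework 82.8 × 0.1 = 8.28
  Midterm exam 63 × 0.32 = 20.16
  Term paper 98 × 0.05 = 4.9
Sum = 74.96
74.96 is ≥ 67.5 and < 88 → Merit

Merit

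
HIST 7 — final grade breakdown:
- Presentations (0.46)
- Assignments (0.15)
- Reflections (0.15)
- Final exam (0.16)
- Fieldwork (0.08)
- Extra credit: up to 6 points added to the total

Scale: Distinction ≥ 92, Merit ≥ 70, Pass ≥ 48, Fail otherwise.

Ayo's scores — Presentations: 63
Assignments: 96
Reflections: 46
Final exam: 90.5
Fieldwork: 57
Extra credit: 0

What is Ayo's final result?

Pass

Weighted total:
  Presentations 63 × 0.46 = 28.98
  Assignments 96 × 0.15 = 14.4
  Reflections 46 × 0.15 = 6.9
  Final exam 90.5 × 0.16 = 14.48
  Fieldwork 57 × 0.08 = 4.56
Sum = 69.32
Extra credit: 69.32 + 0 = 69.32
69.32 is ≥ 48 and < 70 → Pass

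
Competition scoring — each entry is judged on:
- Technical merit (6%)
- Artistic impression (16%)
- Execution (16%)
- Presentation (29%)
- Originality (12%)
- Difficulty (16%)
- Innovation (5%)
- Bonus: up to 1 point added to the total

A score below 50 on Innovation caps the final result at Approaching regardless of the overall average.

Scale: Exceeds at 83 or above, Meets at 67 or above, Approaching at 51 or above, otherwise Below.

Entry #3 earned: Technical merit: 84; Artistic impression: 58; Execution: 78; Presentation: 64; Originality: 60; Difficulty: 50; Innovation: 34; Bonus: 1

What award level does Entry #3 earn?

Approaching

Innovation score 34 < 50: minimum not met.
Weighted total:
  Technical merit 84 × 0.06 = 5.04
  Artistic impression 58 × 0.16 = 9.28
  Execution 78 × 0.16 = 12.48
  Presentation 64 × 0.29 = 18.56
  Originality 60 × 0.12 = 7.2
  Difficulty 50 × 0.16 = 8
  Innovation 34 × 0.05 = 1.7
Sum = 62.26
Bonus: 62.26 + 1 = 63.26
63.26 would be Approaching; cap at Approaching applies → Approaching.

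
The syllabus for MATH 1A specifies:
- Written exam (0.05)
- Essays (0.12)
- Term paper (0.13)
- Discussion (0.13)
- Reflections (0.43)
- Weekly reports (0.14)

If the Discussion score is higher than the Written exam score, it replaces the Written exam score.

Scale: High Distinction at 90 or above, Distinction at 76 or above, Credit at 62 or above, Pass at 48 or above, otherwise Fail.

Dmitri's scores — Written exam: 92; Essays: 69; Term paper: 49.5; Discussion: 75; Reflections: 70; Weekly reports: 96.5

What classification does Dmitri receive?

Discussion (75) ≤ Written exam (92), so Written exam stays at 92.
Weighted total:
  Written exam 92 × 0.05 = 4.6
  Essays 69 × 0.12 = 8.28
  Term paper 49.5 × 0.13 = 6.435
  Discussion 75 × 0.13 = 9.75
  Reflections 70 × 0.43 = 30.1
  Weekly reports 96.5 × 0.14 = 13.51
Sum = 72.675
72.675 is ≥ 62 and < 76 → Credit

Credit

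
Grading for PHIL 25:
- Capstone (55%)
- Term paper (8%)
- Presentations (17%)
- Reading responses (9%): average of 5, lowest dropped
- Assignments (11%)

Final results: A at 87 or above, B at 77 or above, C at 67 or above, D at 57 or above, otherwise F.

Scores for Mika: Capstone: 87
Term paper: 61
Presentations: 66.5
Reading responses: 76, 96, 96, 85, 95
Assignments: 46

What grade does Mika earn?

Reading responses: drop 76 → average of remaining 4 = 372/4 = 93
Weighted total:
  Capstone 87 × 0.55 = 47.85
  Term paper 61 × 0.08 = 4.88
  Presentations 66.5 × 0.17 = 11.305
  Reading responses 93 × 0.09 = 8.37
  Assignments 46 × 0.11 = 5.06
Sum = 77.465
77.465 is ≥ 77 and < 87 → B

B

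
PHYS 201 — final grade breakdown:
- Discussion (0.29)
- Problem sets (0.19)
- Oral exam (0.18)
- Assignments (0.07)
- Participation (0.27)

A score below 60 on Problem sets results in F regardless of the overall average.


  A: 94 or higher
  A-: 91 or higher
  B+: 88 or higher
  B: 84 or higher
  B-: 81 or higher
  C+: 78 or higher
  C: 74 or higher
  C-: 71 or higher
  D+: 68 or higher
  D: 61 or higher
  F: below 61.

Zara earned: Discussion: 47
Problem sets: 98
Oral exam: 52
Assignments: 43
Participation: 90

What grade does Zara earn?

Problem sets score 98 ≥ 60: minimum met.
Weighted total:
  Discussion 47 × 0.29 = 13.63
  Problem sets 98 × 0.19 = 18.62
  Oral exam 52 × 0.18 = 9.36
  Assignments 43 × 0.07 = 3.01
  Participation 90 × 0.27 = 24.3
Sum = 68.92
68.92 is ≥ 68 and < 71 → D+

D+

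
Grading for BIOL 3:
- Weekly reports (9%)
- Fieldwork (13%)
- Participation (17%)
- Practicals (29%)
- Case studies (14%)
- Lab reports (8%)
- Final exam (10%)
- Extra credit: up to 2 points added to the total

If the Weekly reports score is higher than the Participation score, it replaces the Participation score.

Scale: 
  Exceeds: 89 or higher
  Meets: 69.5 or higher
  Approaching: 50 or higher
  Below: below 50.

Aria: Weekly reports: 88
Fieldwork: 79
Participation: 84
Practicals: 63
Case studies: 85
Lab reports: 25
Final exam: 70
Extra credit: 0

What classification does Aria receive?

Weekly reports (88) > Participation (84), so Participation counts as 88.
Weighted total:
  Weekly reports 88 × 0.09 = 7.92
  Fieldwork 79 × 0.13 = 10.27
  Participation 88 × 0.17 = 14.96
  Practicals 63 × 0.29 = 18.27
  Case studies 85 × 0.14 = 11.9
  Lab reports 25 × 0.08 = 2
  Final exam 70 × 0.1 = 7
Sum = 72.32
Extra credit: 72.32 + 0 = 72.32
72.32 is ≥ 69.5 and < 89 → Meets

Meets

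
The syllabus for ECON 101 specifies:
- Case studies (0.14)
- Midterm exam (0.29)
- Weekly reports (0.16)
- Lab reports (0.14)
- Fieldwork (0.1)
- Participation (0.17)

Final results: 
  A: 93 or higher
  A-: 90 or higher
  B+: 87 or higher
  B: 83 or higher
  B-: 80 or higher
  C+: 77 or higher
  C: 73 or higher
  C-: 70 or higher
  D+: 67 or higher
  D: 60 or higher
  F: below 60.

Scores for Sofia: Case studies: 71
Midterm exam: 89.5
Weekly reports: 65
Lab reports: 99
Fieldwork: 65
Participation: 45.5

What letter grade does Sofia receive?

C

Weighted total:
  Case studies 71 × 0.14 = 9.94
  Midterm exam 89.5 × 0.29 = 25.955
  Weekly reports 65 × 0.16 = 10.4
  Lab reports 99 × 0.14 = 13.86
  Fieldwork 65 × 0.1 = 6.5
  Participation 45.5 × 0.17 = 7.735
Sum = 74.39
74.39 is ≥ 73 and < 77 → C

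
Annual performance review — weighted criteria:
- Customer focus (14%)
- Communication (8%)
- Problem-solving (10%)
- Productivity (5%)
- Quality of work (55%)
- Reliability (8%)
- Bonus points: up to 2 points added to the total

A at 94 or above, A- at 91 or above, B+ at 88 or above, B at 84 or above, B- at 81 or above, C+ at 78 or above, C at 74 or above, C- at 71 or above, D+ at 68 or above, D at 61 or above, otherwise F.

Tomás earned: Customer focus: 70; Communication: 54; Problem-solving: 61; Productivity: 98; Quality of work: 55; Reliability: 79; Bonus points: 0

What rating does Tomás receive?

D

Weighted total:
  Customer focus 70 × 0.14 = 9.8
  Communication 54 × 0.08 = 4.32
  Problem-solving 61 × 0.1 = 6.1
  Productivity 98 × 0.05 = 4.9
  Quality of work 55 × 0.55 = 30.25
  Reliability 79 × 0.08 = 6.32
Sum = 61.69
Bonus points: 61.69 + 0 = 61.69
61.69 is ≥ 61 and < 68 → D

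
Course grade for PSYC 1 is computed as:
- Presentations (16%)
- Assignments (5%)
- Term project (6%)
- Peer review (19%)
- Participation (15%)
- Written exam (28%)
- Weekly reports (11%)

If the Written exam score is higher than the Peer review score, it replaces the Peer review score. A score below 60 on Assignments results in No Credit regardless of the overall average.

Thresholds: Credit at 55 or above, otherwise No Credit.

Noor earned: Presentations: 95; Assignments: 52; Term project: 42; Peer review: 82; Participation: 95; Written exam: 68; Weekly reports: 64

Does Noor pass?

No Credit

Written exam (68) ≤ Peer review (82), so Peer review stays at 82.
Assignments score 52 < 60: minimum not met.
Weighted total:
  Presentations 95 × 0.16 = 15.2
  Assignments 52 × 0.05 = 2.6
  Term project 42 × 0.06 = 2.52
  Peer review 82 × 0.19 = 15.58
  Participation 95 × 0.15 = 14.25
  Written exam 68 × 0.28 = 19.04
  Weekly reports 64 × 0.11 = 7.04
Sum = 76.23
Because the Assignments minimum was not met, the result is No Credit.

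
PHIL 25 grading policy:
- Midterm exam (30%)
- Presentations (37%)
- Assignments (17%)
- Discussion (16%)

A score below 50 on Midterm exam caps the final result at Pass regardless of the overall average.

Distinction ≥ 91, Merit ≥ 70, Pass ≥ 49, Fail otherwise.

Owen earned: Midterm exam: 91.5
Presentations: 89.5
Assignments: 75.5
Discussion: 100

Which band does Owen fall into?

Midterm exam score 91.5 ≥ 50: minimum met.
Weighted total:
  Midterm exam 91.5 × 0.3 = 27.45
  Presentations 89.5 × 0.37 = 33.115
  Assignments 75.5 × 0.17 = 12.835
  Discussion 100 × 0.16 = 16
Sum = 89.4
89.4 is ≥ 70 and < 91 → Merit

Merit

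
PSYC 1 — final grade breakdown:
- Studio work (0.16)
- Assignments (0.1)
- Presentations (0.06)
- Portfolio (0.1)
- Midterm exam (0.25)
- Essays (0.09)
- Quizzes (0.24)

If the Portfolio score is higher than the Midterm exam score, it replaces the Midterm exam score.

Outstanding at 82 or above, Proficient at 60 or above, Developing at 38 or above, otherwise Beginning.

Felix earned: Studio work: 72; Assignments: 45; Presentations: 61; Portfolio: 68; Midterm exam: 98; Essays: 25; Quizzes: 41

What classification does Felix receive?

Proficient

Portfolio (68) ≤ Midterm exam (98), so Midterm exam stays at 98.
Weighted total:
  Studio work 72 × 0.16 = 11.52
  Assignments 45 × 0.1 = 4.5
  Presentations 61 × 0.06 = 3.66
  Portfolio 68 × 0.1 = 6.8
  Midterm exam 98 × 0.25 = 24.5
  Essays 25 × 0.09 = 2.25
  Quizzes 41 × 0.24 = 9.84
Sum = 63.07
63.07 is ≥ 60 and < 82 → Proficient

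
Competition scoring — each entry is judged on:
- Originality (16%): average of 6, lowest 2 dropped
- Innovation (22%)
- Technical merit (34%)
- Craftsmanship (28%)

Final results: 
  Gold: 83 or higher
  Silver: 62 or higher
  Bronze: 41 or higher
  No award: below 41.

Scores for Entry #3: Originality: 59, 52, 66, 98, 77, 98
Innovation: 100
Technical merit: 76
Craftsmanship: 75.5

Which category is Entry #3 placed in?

Originality: drop 52, 59 → average of remaining 4 = 339/4 = 84.75
Weighted total:
  Originality 84.75 × 0.16 = 13.56
  Innovation 100 × 0.22 = 22
  Technical merit 76 × 0.34 = 25.84
  Craftsmanship 75.5 × 0.28 = 21.14
Sum = 82.54
82.54 is ≥ 62 and < 83 → Silver

Silver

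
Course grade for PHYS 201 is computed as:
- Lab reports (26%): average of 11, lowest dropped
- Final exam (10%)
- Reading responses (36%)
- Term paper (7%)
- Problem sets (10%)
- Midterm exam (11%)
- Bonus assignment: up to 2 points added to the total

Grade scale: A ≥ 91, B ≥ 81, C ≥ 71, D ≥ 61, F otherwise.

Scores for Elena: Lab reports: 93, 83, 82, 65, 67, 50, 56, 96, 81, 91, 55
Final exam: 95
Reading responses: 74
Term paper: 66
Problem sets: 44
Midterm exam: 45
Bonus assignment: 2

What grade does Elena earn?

C

Lab reports: drop 50 → average of remaining 10 = 769/10 = 76.9
Weighted total:
  Lab reports 76.9 × 0.26 = 19.994
  Final exam 95 × 0.1 = 9.5
  Reading responses 74 × 0.36 = 26.64
  Term paper 66 × 0.07 = 4.62
  Problem sets 44 × 0.1 = 4.4
  Midterm exam 45 × 0.11 = 4.95
Sum = 70.104
Bonus assignment: 70.104 + 2 = 72.104
72.104 is ≥ 71 and < 81 → C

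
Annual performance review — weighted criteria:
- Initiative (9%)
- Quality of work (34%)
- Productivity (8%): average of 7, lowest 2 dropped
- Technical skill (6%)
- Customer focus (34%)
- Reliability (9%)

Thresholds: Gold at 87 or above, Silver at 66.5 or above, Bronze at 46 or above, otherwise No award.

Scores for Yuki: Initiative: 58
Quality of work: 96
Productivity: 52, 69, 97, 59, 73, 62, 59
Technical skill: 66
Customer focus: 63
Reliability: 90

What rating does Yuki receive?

Silver

Productivity: drop 52, 59 → average of remaining 5 = 360/5 = 72
Weighted total:
  Initiative 58 × 0.09 = 5.22
  Quality of work 96 × 0.34 = 32.64
  Productivity 72 × 0.08 = 5.76
  Technical skill 66 × 0.06 = 3.96
  Customer focus 63 × 0.34 = 21.42
  Reliability 90 × 0.09 = 8.1
Sum = 77.1
77.1 is ≥ 66.5 and < 87 → Silver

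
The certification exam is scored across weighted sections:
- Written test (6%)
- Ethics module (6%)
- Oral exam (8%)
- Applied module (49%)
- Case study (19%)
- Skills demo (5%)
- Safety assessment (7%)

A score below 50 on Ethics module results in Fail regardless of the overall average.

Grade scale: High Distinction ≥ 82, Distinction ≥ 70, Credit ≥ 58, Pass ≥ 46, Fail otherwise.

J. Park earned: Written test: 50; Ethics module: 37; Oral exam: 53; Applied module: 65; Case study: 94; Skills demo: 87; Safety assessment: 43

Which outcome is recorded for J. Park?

Fail

Ethics module score 37 < 50: minimum not met.
Weighted total:
  Written test 50 × 0.06 = 3
  Ethics module 37 × 0.06 = 2.22
  Oral exam 53 × 0.08 = 4.24
  Applied module 65 × 0.49 = 31.85
  Case study 94 × 0.19 = 17.86
  Skills demo 87 × 0.05 = 4.35
  Safety assessment 43 × 0.07 = 3.01
Sum = 66.53
Because the Ethics module minimum was not met, the result is Fail.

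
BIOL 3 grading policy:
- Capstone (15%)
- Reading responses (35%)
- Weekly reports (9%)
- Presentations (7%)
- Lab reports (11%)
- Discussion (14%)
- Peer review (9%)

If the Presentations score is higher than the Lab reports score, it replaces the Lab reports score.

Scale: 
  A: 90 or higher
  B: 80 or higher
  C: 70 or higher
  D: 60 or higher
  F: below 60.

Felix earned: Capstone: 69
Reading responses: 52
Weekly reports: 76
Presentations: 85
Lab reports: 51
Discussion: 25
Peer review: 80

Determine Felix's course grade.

Presentations (85) > Lab reports (51), so Lab reports counts as 85.
Weighted total:
  Capstone 69 × 0.15 = 10.35
  Reading responses 52 × 0.35 = 18.2
  Weekly reports 76 × 0.09 = 6.84
  Presentations 85 × 0.07 = 5.95
  Lab reports 85 × 0.11 = 9.35
  Discussion 25 × 0.14 = 3.5
  Peer review 80 × 0.09 = 7.2
Sum = 61.39
61.39 is ≥ 60 and < 70 → D

D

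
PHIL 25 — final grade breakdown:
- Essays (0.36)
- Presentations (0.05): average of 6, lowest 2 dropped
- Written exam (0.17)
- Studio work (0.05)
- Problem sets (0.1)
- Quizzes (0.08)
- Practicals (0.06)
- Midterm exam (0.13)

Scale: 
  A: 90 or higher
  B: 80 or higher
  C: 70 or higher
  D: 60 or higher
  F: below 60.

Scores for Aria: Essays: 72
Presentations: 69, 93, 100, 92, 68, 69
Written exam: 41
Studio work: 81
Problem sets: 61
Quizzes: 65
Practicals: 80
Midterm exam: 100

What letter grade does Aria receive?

Presentations: drop 68, 69 → average of remaining 4 = 354/4 = 88.5
Weighted total:
  Essays 72 × 0.36 = 25.92
  Presentations 88.5 × 0.05 = 4.425
  Written exam 41 × 0.17 = 6.97
  Studio work 81 × 0.05 = 4.05
  Problem sets 61 × 0.1 = 6.1
  Quizzes 65 × 0.08 = 5.2
  Practicals 80 × 0.06 = 4.8
  Midterm exam 100 × 0.13 = 13
Sum = 70.465
70.465 is ≥ 70 and < 80 → C

C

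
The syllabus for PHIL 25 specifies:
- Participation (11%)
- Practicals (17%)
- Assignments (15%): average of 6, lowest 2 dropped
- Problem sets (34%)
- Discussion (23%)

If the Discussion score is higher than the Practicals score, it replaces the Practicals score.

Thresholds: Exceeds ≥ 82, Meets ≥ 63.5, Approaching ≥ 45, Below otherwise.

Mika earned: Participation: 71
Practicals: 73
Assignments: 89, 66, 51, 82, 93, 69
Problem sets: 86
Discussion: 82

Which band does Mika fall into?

Assignments: drop 51, 66 → average of remaining 4 = 333/4 = 83.25
Discussion (82) > Practicals (73), so Practicals counts as 82.
Weighted total:
  Participation 71 × 0.11 = 7.81
  Practicals 82 × 0.17 = 13.94
  Assignments 83.25 × 0.15 = 12.4875
  Problem sets 86 × 0.34 = 29.24
  Discussion 82 × 0.23 = 18.86
Sum = 82.3375
82.3375 ≥ 82 → Exceeds

Exceeds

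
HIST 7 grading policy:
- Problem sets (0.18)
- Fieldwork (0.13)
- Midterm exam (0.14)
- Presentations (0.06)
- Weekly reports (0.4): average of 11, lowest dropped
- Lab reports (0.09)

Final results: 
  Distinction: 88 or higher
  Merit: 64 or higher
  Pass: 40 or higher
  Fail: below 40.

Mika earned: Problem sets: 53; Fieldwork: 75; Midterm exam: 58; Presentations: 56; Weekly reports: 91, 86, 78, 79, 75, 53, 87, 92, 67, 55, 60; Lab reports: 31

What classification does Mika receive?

Merit

Weekly reports: drop 53 → average of remaining 10 = 770/10 = 77
Weighted total:
  Problem sets 53 × 0.18 = 9.54
  Fieldwork 75 × 0.13 = 9.75
  Midterm exam 58 × 0.14 = 8.12
  Presentations 56 × 0.06 = 3.36
  Weekly reports 77 × 0.4 = 30.8
  Lab reports 31 × 0.09 = 2.79
Sum = 64.36
64.36 is ≥ 64 and < 88 → Merit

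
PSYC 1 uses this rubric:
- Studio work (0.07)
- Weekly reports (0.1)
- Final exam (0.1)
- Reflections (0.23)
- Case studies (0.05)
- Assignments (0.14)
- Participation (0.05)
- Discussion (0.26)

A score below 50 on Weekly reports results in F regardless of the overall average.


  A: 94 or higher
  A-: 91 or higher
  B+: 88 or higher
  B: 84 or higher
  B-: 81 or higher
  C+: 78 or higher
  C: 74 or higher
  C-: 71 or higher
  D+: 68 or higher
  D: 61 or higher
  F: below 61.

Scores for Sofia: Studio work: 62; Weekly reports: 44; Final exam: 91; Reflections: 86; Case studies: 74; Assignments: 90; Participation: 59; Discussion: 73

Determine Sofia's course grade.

Weekly reports score 44 < 50: minimum not met.
Weighted total:
  Studio work 62 × 0.07 = 4.34
  Weekly reports 44 × 0.1 = 4.4
  Final exam 91 × 0.1 = 9.1
  Reflections 86 × 0.23 = 19.78
  Case studies 74 × 0.05 = 3.7
  Assignments 90 × 0.14 = 12.6
  Participation 59 × 0.05 = 2.95
  Discussion 73 × 0.26 = 18.98
Sum = 75.85
Because the Weekly reports minimum was not met, the result is F.

F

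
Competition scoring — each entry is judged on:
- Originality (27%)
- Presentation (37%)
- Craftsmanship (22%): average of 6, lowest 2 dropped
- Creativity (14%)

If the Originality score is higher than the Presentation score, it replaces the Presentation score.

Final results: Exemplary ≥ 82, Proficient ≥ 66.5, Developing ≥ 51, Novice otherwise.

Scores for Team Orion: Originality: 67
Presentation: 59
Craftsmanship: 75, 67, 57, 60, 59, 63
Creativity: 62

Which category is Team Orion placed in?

Craftsmanship: drop 57, 59 → average of remaining 4 = 265/4 = 66.25
Originality (67) > Presentation (59), so Presentation counts as 67.
Weighted total:
  Originality 67 × 0.27 = 18.09
  Presentation 67 × 0.37 = 24.79
  Craftsmanship 66.25 × 0.22 = 14.575
  Creativity 62 × 0.14 = 8.68
Sum = 66.135
66.135 is ≥ 51 and < 66.5 → Developing

Developing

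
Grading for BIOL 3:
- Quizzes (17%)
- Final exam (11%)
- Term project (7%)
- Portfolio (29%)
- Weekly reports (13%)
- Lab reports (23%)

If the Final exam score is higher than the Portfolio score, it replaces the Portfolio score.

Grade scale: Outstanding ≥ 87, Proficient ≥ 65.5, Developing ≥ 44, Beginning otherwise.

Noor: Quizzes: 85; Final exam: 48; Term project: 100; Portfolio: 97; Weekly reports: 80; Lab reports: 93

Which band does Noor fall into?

Final exam (48) ≤ Portfolio (97), so Portfolio stays at 97.
Weighted total:
  Quizzes 85 × 0.17 = 14.45
  Final exam 48 × 0.11 = 5.28
  Term project 100 × 0.07 = 7
  Portfolio 97 × 0.29 = 28.13
  Weekly reports 80 × 0.13 = 10.4
  Lab reports 93 × 0.23 = 21.39
Sum = 86.65
86.65 is ≥ 65.5 and < 87 → Proficient

Proficient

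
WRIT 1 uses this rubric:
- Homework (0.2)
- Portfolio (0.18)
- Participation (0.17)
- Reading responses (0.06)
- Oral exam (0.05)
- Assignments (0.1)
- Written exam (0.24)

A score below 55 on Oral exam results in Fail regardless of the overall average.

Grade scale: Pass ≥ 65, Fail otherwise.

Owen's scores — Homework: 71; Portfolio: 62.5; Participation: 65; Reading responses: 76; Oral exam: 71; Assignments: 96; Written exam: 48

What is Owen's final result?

Pass

Oral exam score 71 ≥ 55: minimum met.
Weighted total:
  Homework 71 × 0.2 = 14.2
  Portfolio 62.5 × 0.18 = 11.25
  Participation 65 × 0.17 = 11.05
  Reading responses 76 × 0.06 = 4.56
  Oral exam 71 × 0.05 = 3.55
  Assignments 96 × 0.1 = 9.6
  Written exam 48 × 0.24 = 11.52
Sum = 65.73
65.73 ≥ 65 → Pass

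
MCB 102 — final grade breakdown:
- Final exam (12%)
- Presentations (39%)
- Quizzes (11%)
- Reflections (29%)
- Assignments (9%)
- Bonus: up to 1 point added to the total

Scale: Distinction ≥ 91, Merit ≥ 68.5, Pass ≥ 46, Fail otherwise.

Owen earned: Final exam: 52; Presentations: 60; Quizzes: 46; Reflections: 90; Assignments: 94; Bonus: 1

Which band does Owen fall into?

Merit

Weighted total:
  Final exam 52 × 0.12 = 6.24
  Presentations 60 × 0.39 = 23.4
  Quizzes 46 × 0.11 = 5.06
  Reflections 90 × 0.29 = 26.1
  Assignments 94 × 0.09 = 8.46
Sum = 69.26
Bonus: 69.26 + 1 = 70.26
70.26 is ≥ 68.5 and < 91 → Merit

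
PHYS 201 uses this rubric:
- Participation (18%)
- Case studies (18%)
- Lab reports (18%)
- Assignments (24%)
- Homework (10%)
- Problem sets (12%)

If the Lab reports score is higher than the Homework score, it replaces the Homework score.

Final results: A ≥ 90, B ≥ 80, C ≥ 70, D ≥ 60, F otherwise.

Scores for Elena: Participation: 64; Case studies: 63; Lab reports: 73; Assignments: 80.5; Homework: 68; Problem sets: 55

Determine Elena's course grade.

D

Lab reports (73) > Homework (68), so Homework counts as 73.
Weighted total:
  Participation 64 × 0.18 = 11.52
  Case studies 63 × 0.18 = 11.34
  Lab reports 73 × 0.18 = 13.14
  Assignments 80.5 × 0.24 = 19.32
  Homework 73 × 0.1 = 7.3
  Problem sets 55 × 0.12 = 6.6
Sum = 69.22
69.22 is ≥ 60 and < 70 → D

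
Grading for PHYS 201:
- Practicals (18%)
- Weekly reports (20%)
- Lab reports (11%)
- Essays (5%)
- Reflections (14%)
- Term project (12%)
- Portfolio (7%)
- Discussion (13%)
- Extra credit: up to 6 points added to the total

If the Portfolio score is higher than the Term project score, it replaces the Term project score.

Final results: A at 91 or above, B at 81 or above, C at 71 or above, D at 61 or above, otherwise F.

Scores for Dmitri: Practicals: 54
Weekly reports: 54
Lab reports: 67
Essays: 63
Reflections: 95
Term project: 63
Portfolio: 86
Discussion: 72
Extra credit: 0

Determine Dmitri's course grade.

Portfolio (86) > Term project (63), so Term project counts as 86.
Weighted total:
  Practicals 54 × 0.18 = 9.72
  Weekly reports 54 × 0.2 = 10.8
  Lab reports 67 × 0.11 = 7.37
  Essays 63 × 0.05 = 3.15
  Reflections 95 × 0.14 = 13.3
  Term project 86 × 0.12 = 10.32
  Portfolio 86 × 0.07 = 6.02
  Discussion 72 × 0.13 = 9.36
Sum = 70.04
Extra credit: 70.04 + 0 = 70.04
70.04 is ≥ 61 and < 71 → D

D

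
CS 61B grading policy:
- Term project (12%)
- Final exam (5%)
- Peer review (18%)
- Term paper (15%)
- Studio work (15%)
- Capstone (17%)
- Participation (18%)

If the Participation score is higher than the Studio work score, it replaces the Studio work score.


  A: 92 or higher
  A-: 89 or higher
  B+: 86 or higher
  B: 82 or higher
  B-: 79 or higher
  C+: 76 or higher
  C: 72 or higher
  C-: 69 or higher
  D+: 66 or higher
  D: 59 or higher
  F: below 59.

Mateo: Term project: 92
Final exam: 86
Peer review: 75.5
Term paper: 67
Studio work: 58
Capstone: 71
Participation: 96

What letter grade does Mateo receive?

B

Participation (96) > Studio work (58), so Studio work counts as 96.
Weighted total:
  Term project 92 × 0.12 = 11.04
  Final exam 86 × 0.05 = 4.3
  Peer review 75.5 × 0.18 = 13.59
  Term paper 67 × 0.15 = 10.05
  Studio work 96 × 0.15 = 14.4
  Capstone 71 × 0.17 = 12.07
  Participation 96 × 0.18 = 17.28
Sum = 82.73
82.73 is ≥ 82 and < 86 → B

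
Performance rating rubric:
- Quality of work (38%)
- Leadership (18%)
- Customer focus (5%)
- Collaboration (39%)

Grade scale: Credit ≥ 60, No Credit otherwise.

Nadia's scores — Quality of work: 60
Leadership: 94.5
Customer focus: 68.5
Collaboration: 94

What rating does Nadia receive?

Weighted total:
  Quality of work 60 × 0.38 = 22.8
  Leadership 94.5 × 0.18 = 17.01
  Customer focus 68.5 × 0.05 = 3.425
  Collaboration 94 × 0.39 = 36.66
Sum = 79.895
79.895 ≥ 60 → Credit

Credit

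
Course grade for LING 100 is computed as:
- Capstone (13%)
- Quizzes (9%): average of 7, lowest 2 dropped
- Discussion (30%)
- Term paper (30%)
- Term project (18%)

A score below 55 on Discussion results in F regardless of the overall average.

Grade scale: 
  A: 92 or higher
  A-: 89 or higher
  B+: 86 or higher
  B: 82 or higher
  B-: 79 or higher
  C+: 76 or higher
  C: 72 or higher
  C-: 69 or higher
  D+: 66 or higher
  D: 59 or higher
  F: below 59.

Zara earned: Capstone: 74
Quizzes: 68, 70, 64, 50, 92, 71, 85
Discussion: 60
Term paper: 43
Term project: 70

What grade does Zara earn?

D

Quizzes: drop 50, 64 → average of remaining 5 = 386/5 = 77.2
Discussion score 60 ≥ 55: minimum met.
Weighted total:
  Capstone 74 × 0.13 = 9.62
  Quizzes 77.2 × 0.09 = 6.948
  Discussion 60 × 0.3 = 18
  Term paper 43 × 0.3 = 12.9
  Term project 70 × 0.18 = 12.6
Sum = 60.068
60.068 is ≥ 59 and < 66 → D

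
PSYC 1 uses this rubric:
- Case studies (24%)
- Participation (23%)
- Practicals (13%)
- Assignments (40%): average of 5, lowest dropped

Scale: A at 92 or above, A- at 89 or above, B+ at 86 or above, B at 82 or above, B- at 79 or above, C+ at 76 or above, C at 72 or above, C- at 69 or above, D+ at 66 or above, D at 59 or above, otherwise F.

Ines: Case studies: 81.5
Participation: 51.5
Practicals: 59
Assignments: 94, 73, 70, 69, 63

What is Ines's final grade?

C-

Assignments: drop 63 → average of remaining 4 = 306/4 = 76.5
Weighted total:
  Case studies 81.5 × 0.24 = 19.56
  Participation 51.5 × 0.23 = 11.845
  Practicals 59 × 0.13 = 7.67
  Assignments 76.5 × 0.4 = 30.6
Sum = 69.675
69.675 is ≥ 69 and < 72 → C-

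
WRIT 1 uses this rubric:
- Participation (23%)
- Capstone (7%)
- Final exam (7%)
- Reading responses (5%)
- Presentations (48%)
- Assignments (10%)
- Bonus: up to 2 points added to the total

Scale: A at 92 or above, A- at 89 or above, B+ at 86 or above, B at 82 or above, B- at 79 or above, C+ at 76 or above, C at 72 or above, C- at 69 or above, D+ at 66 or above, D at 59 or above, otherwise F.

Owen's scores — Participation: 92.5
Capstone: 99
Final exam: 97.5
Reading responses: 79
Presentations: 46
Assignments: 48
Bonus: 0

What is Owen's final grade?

D

Weighted total:
  Participation 92.5 × 0.23 = 21.275
  Capstone 99 × 0.07 = 6.93
  Final exam 97.5 × 0.07 = 6.825
  Reading responses 79 × 0.05 = 3.95
  Presentations 46 × 0.48 = 22.08
  Assignments 48 × 0.1 = 4.8
Sum = 65.86
Bonus: 65.86 + 0 = 65.86
65.86 is ≥ 59 and < 66 → D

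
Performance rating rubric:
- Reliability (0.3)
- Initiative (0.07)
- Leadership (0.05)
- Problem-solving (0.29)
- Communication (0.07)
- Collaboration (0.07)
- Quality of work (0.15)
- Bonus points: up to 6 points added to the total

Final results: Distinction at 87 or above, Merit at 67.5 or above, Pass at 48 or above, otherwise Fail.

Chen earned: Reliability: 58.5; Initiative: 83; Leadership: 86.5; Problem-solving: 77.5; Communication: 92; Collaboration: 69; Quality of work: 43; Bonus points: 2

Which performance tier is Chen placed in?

Weighted total:
  Reliability 58.5 × 0.3 = 17.55
  Initiative 83 × 0.07 = 5.81
  Leadership 86.5 × 0.05 = 4.325
  Problem-solving 77.5 × 0.29 = 22.475
  Communication 92 × 0.07 = 6.44
  Collaboration 69 × 0.07 = 4.83
  Quality of work 43 × 0.15 = 6.45
Sum = 67.88
Bonus points: 67.88 + 2 = 69.88
69.88 is ≥ 67.5 and < 87 → Merit

Merit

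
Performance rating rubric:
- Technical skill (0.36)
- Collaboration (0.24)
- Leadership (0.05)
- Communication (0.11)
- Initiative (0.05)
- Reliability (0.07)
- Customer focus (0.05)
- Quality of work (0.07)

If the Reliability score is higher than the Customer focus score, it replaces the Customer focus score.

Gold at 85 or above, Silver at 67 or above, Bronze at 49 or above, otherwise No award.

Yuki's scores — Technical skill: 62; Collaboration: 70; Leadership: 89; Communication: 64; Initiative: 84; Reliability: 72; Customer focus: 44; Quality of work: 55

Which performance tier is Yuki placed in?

Reliability (72) > Customer focus (44), so Customer focus counts as 72.
Weighted total:
  Technical skill 62 × 0.36 = 22.32
  Collaboration 70 × 0.24 = 16.8
  Leadership 89 × 0.05 = 4.45
  Communication 64 × 0.11 = 7.04
  Initiative 84 × 0.05 = 4.2
  Reliability 72 × 0.07 = 5.04
  Customer focus 72 × 0.05 = 3.6
  Quality of work 55 × 0.07 = 3.85
Sum = 67.3
67.3 is ≥ 67 and < 85 → Silver

Silver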